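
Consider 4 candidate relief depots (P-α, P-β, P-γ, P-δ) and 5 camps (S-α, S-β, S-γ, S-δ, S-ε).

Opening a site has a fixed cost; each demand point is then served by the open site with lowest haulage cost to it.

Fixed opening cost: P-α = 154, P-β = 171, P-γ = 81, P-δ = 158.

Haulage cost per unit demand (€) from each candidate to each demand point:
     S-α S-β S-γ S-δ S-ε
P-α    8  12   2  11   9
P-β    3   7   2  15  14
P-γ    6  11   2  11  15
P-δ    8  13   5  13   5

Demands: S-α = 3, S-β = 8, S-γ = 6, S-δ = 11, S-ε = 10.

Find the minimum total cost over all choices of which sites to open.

470

Open {P-γ}: assign each demand point to its cheapest open site.
  S-α→P-γ 3×6=18, S-β→P-γ 8×11=88, S-γ→P-γ 6×2=12, S-δ→P-γ 11×11=121, S-ε→P-γ 10×15=150
  haulage cost 389, fixed 81 → total 470.
Compare {P-α}: haulage cost 343 + fixed 154 = 497.
Compare {P-δ}: haulage cost 351 + fixed 158 = 509.
Compare {P-γ, P-δ}: haulage cost 289 + fixed 239 = 528.
All other subsets cost ≥ 497. Minimum total cost: 470.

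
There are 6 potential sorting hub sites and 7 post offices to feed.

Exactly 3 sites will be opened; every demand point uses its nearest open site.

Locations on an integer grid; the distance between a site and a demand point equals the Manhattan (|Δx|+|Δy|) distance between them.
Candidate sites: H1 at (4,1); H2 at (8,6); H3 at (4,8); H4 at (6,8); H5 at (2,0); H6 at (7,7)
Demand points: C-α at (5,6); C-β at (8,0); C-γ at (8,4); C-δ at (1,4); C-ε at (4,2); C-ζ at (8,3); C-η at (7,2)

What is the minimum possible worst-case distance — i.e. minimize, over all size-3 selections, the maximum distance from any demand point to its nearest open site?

5

Open {H1, H2, H5}.
  Farthest demand point is C-β at distance 5 (to H1); all others are ≤ 5.
With {H1, H5, H6} the worst case is 5.
With {H1, H2, H3} the worst case is 6.
No size-3 selection achieves below 5.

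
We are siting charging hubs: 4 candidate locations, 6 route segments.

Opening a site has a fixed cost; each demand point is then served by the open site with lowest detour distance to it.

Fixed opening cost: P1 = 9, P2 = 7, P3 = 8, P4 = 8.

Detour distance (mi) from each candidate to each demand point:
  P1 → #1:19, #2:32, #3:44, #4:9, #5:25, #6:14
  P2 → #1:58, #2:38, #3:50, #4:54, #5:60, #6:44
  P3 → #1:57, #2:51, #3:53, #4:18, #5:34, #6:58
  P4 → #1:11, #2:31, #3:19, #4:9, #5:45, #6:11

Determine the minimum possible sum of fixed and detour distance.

123

Open {P1, P4}: assign each demand point to its cheapest open site.
  #1→P4 11, #2→P4 31, #3→P4 19, #4→P1 9, #5→P1 25, #6→P4 11
  detour distance 106, fixed 17 → total 123.
Compare {P1, P2, P4}: detour distance 106 + fixed 24 = 130.
Compare {P3, P4}: detour distance 115 + fixed 16 = 131.
Compare {P1, P3, P4}: detour distance 106 + fixed 25 = 131.
All other subsets cost ≥ 130. Minimum total cost: 123.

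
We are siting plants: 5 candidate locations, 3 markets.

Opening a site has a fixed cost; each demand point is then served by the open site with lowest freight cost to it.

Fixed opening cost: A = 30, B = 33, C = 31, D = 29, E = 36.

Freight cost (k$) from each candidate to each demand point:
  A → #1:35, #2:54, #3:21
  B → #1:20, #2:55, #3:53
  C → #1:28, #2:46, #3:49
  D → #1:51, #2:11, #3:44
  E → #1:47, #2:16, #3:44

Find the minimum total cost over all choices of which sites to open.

126

Open {A, D}: assign each demand point to its cheapest open site.
  #1→A 35, #2→D 11, #3→A 21
  freight cost 67, fixed 59 → total 126.
Compare {D}: freight cost 106 + fixed 29 = 135.
Compare {B, D}: freight cost 75 + fixed 62 = 137.
Compare {A, E}: freight cost 72 + fixed 66 = 138.
All other subsets cost ≥ 135. Minimum total cost: 126.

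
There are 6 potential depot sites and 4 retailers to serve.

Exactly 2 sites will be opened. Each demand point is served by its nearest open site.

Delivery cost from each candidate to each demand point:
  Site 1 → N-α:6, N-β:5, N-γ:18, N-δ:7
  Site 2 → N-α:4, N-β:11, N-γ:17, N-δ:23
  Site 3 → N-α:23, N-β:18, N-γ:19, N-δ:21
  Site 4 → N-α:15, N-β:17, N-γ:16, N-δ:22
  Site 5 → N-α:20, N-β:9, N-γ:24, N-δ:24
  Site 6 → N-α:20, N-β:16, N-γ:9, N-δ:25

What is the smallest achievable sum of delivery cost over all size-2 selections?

27

Open {Site 1, Site 6}.
  N-α→Site 1 6, N-β→Site 1 5, N-γ→Site 6 9, N-δ→Site 1 7  ⇒ total 27.
Compare {Site 1, Site 2}: total 33.
Compare {Site 1, Site 4}: total 34.
No size-2 selection does better; minimum is 27.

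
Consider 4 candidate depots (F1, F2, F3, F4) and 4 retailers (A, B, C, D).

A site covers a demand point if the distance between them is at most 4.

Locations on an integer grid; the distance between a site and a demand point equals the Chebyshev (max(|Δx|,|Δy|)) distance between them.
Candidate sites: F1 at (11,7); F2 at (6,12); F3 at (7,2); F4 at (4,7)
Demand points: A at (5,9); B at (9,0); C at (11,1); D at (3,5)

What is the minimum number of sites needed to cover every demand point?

Coverage sets (demand points within 4 of each site):
  F1: {}
  F2: {A}
  F3: {B, C, D}
  F4: {A, D}
No single site covers all 4 demand points.
But {F2, F3} covers everything, so the minimum is 2.

2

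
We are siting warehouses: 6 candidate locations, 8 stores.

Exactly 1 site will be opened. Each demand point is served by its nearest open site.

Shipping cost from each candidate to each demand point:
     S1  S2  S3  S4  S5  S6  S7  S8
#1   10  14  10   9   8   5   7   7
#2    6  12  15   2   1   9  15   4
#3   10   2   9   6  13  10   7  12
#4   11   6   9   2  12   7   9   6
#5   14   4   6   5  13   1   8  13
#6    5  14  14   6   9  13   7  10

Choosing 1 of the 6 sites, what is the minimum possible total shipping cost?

Open {#4}.
  S1→#4 11, S2→#4 6, S3→#4 9, S4→#4 2, S5→#4 12, S6→#4 7, S7→#4 9, S8→#4 6  ⇒ total 62.
Compare {#2}: total 64.
Compare {#5}: total 64.
No size-1 selection does better; minimum is 62.

62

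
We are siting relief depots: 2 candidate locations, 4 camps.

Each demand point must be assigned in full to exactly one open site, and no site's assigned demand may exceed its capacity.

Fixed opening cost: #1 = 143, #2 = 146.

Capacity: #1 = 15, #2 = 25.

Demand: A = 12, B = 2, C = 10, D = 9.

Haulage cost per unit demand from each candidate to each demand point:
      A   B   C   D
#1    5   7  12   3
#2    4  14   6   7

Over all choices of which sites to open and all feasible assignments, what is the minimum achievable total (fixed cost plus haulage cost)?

Open {#1, #2}; cheapest assignment that respects the capacities:
  #1 (cap 15, load 11): B, D — cost 2×7 + 9×3 = 41
  #2 (cap 25, load 22): A, C — cost 12×4 + 10×6 = 108
  Shipping 149, fixed 289 → total 438.
  Any other capacity-feasible assignment to {#1, #2} ships for at least 149.
Total demand is 33 and no other set of sites has combined capacity ≥ 33, so {#1, #2} is the only feasible choice of open sites. Minimum: 438.

438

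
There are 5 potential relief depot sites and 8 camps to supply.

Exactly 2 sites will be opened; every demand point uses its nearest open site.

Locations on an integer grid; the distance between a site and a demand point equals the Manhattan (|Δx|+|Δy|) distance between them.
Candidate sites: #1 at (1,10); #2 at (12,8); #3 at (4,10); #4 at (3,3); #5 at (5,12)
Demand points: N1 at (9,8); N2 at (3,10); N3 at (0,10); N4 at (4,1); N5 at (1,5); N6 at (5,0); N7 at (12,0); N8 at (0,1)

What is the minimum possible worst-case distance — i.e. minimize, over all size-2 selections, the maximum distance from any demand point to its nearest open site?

10

Open {#2, #4}.
  Farthest demand point is N3 at distance 10 (to #4); all others are ≤ 10.
With {#1, #4} the worst case is 12.
With {#3, #4} the worst case is 12.
No size-2 selection achieves below 10.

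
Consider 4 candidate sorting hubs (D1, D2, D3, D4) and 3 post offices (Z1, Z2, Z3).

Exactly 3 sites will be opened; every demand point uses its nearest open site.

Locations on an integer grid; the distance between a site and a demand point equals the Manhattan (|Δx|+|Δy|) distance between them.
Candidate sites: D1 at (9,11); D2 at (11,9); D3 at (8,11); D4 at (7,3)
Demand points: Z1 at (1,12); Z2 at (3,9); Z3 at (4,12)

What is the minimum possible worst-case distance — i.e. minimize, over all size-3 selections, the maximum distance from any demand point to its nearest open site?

Open {D1, D2, D3}.
  Farthest demand point is Z1 at distance 8 (to D3); all others are ≤ 8.
With {D1, D3, D4} the worst case is 8.
With {D2, D3, D4} the worst case is 8.
No size-3 selection achieves below 8.

8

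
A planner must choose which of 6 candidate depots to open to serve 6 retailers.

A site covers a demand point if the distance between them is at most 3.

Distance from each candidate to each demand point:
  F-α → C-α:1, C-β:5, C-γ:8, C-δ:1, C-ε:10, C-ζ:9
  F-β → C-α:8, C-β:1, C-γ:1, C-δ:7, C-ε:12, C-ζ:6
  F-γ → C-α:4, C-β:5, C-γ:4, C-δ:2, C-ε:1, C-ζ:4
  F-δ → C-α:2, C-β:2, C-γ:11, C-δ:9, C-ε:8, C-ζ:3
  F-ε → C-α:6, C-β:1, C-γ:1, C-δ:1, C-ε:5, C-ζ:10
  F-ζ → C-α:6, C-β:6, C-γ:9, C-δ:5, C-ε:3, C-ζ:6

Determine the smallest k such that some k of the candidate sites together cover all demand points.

Coverage sets (demand points within 3 of each site):
  F-α: {C-α, C-δ}
  F-β: {C-β, C-γ}
  F-γ: {C-δ, C-ε}
  F-δ: {C-α, C-β, C-ζ}
  F-ε: {C-β, C-γ, C-δ}
  F-ζ: {C-ε}
No 2 sites suffice: every size-2 union leaves at least one demand point uncovered.
But {F-β, F-γ, F-δ} covers everything, so the minimum is 3.

3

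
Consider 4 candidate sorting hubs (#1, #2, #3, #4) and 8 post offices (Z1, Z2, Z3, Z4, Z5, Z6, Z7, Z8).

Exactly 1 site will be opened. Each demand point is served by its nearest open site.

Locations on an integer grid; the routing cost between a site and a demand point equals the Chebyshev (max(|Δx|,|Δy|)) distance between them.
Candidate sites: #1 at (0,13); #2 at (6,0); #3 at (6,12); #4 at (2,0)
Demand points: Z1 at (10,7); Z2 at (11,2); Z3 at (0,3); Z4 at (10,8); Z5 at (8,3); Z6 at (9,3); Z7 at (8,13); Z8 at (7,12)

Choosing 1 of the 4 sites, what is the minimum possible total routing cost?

49

Open {#3}.
  Z1→#3 5, Z2→#3 10, Z3→#3 9, Z4→#3 4, Z5→#3 9, Z6→#3 9, Z7→#3 2, Z8→#3 1  ⇒ total 49.
Compare {#2}: total 57.
Compare {#4}: total 66.
No size-1 selection does better; minimum is 49.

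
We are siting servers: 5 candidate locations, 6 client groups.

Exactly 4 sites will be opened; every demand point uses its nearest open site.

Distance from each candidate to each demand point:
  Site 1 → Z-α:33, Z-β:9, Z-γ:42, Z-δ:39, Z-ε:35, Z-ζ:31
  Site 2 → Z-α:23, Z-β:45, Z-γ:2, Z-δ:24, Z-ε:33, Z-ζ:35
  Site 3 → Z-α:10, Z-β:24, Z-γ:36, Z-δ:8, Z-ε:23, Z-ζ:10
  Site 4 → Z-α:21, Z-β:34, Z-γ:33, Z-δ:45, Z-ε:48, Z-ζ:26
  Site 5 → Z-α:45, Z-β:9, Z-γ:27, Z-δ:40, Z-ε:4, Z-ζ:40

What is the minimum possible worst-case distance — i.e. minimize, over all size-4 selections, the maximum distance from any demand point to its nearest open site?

10

Open {Site 1, Site 2, Site 3, Site 5}.
  Farthest demand point is Z-α at distance 10 (to Site 3); all others are ≤ 10.
With {Site 2, Site 3, Site 4, Site 5} the worst case is 10.
With {Site 1, Site 2, Site 3, Site 4} the worst case is 23.
No size-4 selection achieves below 10.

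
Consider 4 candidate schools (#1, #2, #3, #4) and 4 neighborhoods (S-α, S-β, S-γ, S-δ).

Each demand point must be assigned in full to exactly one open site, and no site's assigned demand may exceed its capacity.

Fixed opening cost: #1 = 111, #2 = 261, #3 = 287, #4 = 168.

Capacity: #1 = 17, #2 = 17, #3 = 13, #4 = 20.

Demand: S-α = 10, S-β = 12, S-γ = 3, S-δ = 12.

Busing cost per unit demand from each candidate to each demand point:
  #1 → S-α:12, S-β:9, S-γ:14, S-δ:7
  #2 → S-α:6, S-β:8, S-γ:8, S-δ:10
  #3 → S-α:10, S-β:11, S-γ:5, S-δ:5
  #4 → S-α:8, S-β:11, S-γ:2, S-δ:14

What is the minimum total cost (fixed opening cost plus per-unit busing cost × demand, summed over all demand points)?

Open {#1, #2, #4}; cheapest assignment that respects the capacities:
  #1 (cap 17, load 12): S-δ — cost 12×7 = 84
  #2 (cap 17, load 12): S-β — cost 12×8 = 96
  #4 (cap 20, load 13): S-α, S-γ — cost 10×8 + 3×2 = 86
  Shipping 266, fixed 540 → total 806.
  Any other capacity-feasible assignment to {#1, #2, #4} ships for at least 266.
Compare {#1, #3, #4}: its best feasible assignment gives total 820.
Compare {#1, #2, #3}: its best feasible assignment gives total 911.
Every other set of open sites that can feasibly serve all demand totals ≥ 820 even under its best assignment. Minimum: 806.

806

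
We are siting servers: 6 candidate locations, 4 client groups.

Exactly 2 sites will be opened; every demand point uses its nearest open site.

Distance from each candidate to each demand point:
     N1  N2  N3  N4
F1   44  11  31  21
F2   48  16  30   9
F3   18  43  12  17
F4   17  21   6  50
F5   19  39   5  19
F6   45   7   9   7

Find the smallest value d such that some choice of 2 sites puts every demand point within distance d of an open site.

Open {F2, F4}.
  Farthest demand point is N1 at distance 17 (to F4); all others are ≤ 17.
With {F4, F6} the worst case is 17.
With {F1, F3} the worst case is 18.
No size-2 selection achieves below 17.

17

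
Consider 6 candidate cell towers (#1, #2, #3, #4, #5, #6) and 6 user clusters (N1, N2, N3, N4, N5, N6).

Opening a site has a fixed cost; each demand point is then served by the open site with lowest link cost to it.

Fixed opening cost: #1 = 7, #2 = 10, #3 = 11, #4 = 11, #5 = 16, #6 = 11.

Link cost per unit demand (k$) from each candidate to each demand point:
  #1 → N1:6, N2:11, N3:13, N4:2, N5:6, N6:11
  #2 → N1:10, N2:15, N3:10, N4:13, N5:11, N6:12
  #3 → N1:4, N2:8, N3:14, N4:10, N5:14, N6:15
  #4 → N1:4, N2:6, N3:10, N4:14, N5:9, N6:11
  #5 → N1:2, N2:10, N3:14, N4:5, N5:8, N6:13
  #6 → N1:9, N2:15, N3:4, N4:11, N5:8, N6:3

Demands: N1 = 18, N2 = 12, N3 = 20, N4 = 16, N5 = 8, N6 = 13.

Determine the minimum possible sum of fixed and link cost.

352

Open {#1, #4, #5, #6}: assign each demand point to its cheapest open site.
  N1→#5 18×2=36, N2→#4 12×6=72, N3→#6 20×4=80, N4→#1 16×2=32, N5→#1 8×6=48, N6→#6 13×3=39
  link cost 307, fixed 45 → total 352.
Compare {#1, #2, #4, #5, #6}: link cost 307 + fixed 55 = 362.
Compare {#1, #3, #4, #5, #6}: link cost 307 + fixed 56 = 363.
Compare {#1, #4, #6}: link cost 343 + fixed 29 = 372.
All other subsets cost ≥ 362. Minimum total cost: 352.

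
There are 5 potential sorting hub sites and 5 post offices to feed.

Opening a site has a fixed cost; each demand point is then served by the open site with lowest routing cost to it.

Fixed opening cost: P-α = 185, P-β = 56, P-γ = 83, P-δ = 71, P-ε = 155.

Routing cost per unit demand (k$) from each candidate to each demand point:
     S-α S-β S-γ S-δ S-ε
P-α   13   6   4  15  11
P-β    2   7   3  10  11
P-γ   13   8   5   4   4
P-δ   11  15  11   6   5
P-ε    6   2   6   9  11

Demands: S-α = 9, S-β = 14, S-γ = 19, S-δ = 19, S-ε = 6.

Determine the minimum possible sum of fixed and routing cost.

Open {P-β, P-γ}: assign each demand point to its cheapest open site.
  S-α→P-β 9×2=18, S-β→P-β 14×7=98, S-γ→P-β 19×3=57, S-δ→P-γ 19×4=76, S-ε→P-γ 6×4=24
  routing cost 273, fixed 139 → total 412.
Compare {P-β, P-δ}: routing cost 317 + fixed 127 = 444.
Compare {P-β, P-γ, P-δ}: routing cost 273 + fixed 210 = 483.
Compare {P-β}: routing cost 429 + fixed 56 = 485.
All other subsets cost ≥ 444. Minimum total cost: 412.

412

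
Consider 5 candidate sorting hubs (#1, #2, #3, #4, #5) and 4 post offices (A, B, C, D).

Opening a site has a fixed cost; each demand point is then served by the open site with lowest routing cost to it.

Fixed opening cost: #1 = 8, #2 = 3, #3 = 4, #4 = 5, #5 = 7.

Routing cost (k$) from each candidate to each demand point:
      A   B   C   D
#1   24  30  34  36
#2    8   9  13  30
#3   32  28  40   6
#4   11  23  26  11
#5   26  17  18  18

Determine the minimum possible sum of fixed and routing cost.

Open {#2, #3}: assign each demand point to its cheapest open site.
  A→#2 8, B→#2 9, C→#2 13, D→#3 6
  routing cost 36, fixed 7 → total 43.
Compare {#2, #3, #4}: routing cost 36 + fixed 12 = 48.
Compare {#2, #4}: routing cost 41 + fixed 8 = 49.
Compare {#2, #3, #5}: routing cost 36 + fixed 14 = 50.
All other subsets cost ≥ 48. Minimum total cost: 43.

43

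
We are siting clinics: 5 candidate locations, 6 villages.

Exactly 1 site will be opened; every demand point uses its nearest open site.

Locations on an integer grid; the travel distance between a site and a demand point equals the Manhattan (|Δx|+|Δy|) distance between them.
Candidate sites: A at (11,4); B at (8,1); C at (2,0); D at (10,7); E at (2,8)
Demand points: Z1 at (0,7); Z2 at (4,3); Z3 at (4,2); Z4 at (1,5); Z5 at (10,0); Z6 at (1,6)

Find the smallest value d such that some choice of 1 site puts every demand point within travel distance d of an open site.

Open {C}.
  Farthest demand point is Z1 at travel distance 9 (to C); all others are ≤ 9.
With {D} the worst case is 11.
With {A} the worst case is 14.
No size-1 selection achieves below 9.

9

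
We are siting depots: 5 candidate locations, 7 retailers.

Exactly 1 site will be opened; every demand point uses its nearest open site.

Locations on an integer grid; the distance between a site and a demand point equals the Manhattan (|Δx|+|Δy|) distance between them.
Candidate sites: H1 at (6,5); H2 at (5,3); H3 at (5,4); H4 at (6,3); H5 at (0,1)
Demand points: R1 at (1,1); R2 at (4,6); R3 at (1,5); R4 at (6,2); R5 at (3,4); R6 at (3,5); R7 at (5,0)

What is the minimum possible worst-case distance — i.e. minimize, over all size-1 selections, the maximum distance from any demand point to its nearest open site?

6

Open {H2}.
  Farthest demand point is R1 at distance 6 (to H2); all others are ≤ 6.
With {H3} the worst case is 7.
With {H4} the worst case is 7.
No size-1 selection achieves below 6.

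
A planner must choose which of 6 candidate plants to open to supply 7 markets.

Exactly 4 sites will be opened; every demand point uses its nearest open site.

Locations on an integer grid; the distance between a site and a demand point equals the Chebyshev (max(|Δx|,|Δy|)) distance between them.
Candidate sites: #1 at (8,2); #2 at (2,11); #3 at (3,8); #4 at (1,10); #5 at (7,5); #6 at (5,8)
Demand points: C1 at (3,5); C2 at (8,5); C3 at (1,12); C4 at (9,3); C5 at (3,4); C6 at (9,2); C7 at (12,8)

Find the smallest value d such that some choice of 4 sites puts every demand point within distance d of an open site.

Open {#1, #2, #3, #5}.
  Farthest demand point is C7 at distance 5 (to #5); all others are ≤ 5.
With {#1, #2, #4, #5} the worst case is 5.
With {#1, #2, #5, #6} the worst case is 5.
No size-4 selection achieves below 5.

5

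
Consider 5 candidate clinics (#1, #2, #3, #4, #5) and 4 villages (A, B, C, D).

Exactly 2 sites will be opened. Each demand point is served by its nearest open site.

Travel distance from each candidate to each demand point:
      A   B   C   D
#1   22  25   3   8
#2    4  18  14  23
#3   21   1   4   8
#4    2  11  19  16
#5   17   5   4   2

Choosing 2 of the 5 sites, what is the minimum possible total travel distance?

13

Open {#4, #5}.
  A→#4 2, B→#5 5, C→#5 4, D→#5 2  ⇒ total 13.
Compare {#2, #5}: total 15.
Compare {#3, #4}: total 15.
No size-2 selection does better; minimum is 13.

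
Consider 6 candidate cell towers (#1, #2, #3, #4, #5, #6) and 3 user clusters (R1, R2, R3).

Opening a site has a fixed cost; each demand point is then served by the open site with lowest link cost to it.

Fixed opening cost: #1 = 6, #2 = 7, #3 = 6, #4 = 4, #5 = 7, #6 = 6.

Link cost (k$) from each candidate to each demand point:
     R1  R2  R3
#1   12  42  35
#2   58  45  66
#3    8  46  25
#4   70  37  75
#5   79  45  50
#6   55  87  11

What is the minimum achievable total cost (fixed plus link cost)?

Open {#3, #4, #6}: assign each demand point to its cheapest open site.
  R1→#3 8, R2→#4 37, R3→#6 11
  link cost 56, fixed 16 → total 72.
Compare {#1, #4, #6}: link cost 60 + fixed 16 = 76.
Compare {#1, #6}: link cost 65 + fixed 12 = 77.
Compare {#3, #6}: link cost 65 + fixed 12 = 77.
All other subsets cost ≥ 76. Minimum total cost: 72.

72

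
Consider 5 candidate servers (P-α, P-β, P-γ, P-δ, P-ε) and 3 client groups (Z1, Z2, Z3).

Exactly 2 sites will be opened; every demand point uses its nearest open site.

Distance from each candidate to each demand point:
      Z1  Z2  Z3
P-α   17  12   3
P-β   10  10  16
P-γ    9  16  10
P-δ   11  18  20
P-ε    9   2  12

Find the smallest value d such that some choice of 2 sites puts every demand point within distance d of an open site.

Open {P-α, P-ε}.
  Farthest demand point is Z1 at distance 9 (to P-ε); all others are ≤ 9.
With {P-α, P-β} the worst case is 10.
With {P-β, P-γ} the worst case is 10.
No size-2 selection achieves below 9.

9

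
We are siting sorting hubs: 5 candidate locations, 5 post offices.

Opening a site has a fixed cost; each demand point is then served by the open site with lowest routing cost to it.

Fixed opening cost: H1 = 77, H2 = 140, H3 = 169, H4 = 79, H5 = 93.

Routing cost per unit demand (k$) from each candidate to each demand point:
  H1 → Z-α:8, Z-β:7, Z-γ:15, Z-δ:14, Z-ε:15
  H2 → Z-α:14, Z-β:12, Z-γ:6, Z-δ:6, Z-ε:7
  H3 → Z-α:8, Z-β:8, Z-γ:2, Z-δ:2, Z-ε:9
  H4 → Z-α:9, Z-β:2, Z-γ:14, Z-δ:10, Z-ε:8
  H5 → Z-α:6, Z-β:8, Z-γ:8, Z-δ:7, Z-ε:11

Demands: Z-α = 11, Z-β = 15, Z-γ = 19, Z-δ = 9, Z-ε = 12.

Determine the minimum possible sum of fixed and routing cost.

518

Open {H3, H4}: assign each demand point to its cheapest open site.
  Z-α→H3 11×8=88, Z-β→H4 15×2=30, Z-γ→H3 19×2=38, Z-δ→H3 9×2=18, Z-ε→H4 12×8=96
  routing cost 270, fixed 248 → total 518.
Compare {H3}: routing cost 372 + fixed 169 = 541.
Compare {H4, H5}: routing cost 407 + fixed 172 = 579.
Compare {H3, H4, H5}: routing cost 248 + fixed 341 = 589.
All other subsets cost ≥ 541. Minimum total cost: 518.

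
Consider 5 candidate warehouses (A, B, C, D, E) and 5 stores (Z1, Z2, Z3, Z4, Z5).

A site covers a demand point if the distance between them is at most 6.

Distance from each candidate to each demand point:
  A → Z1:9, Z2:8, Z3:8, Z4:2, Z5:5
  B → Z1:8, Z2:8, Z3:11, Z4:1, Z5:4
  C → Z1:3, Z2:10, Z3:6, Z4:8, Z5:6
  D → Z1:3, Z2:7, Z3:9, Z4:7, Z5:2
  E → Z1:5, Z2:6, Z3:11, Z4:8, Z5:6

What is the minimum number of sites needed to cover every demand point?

Coverage sets (demand points within 6 of each site):
  A: {Z4, Z5}
  B: {Z4, Z5}
  C: {Z1, Z3, Z5}
  D: {Z1, Z5}
  E: {Z1, Z2, Z5}
No 2 sites suffice: every size-2 union leaves at least one demand point uncovered.
But {A, C, E} covers everything, so the minimum is 3.

3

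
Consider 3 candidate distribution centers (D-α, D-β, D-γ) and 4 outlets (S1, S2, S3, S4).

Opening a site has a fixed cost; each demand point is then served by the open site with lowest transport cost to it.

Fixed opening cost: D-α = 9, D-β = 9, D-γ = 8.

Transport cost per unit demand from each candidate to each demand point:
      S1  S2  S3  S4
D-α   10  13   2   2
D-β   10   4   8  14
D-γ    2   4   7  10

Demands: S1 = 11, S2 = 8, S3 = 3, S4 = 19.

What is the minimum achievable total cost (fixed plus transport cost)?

115

Open {D-α, D-γ}: assign each demand point to its cheapest open site.
  S1→D-γ 11×2=22, S2→D-γ 8×4=32, S3→D-α 3×2=6, S4→D-α 19×2=38
  transport cost 98, fixed 17 → total 115.
Compare {D-α, D-β, D-γ}: transport cost 98 + fixed 26 = 124.
Compare {D-α, D-β}: transport cost 186 + fixed 18 = 204.
Compare {D-α}: transport cost 258 + fixed 9 = 267.
All other subsets cost ≥ 124. Minimum total cost: 115.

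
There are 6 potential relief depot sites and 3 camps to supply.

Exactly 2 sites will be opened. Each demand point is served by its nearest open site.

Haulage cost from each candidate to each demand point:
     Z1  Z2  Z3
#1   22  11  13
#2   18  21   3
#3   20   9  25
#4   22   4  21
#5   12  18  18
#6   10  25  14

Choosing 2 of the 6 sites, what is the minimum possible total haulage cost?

Open {#2, #4}.
  Z1→#2 18, Z2→#4 4, Z3→#2 3  ⇒ total 25.
Compare {#4, #6}: total 28.
Compare {#2, #3}: total 30.
No size-2 selection does better; minimum is 25.

25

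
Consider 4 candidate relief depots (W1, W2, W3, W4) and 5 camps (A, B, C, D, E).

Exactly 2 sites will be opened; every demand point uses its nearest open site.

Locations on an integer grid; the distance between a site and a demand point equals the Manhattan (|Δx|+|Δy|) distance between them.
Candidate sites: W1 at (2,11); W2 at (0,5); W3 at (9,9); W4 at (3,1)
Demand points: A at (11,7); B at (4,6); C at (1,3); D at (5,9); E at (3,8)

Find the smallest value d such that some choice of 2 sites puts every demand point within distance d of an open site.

6

Open {W2, W3}.
  Farthest demand point is E at distance 6 (to W2); all others are ≤ 6.
With {W3, W4} the worst case is 7.
With {W1, W3} the worst case is 9.
No size-2 selection achieves below 6.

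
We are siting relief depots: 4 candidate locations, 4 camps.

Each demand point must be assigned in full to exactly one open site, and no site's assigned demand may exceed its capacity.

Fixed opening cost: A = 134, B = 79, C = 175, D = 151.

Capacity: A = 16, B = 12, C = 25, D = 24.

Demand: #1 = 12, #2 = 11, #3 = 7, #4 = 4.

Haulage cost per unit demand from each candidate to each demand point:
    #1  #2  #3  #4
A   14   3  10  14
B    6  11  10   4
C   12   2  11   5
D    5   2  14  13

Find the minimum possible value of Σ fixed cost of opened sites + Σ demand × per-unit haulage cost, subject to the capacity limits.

Open {B, D}; cheapest assignment that respects the capacities:
  B (cap 12, load 11): #3, #4 — cost 7×10 + 4×4 = 86
  D (cap 24, load 23): #1, #2 — cost 12×5 + 11×2 = 82
  Shipping 168, fixed 230 → total 398.
  Any other capacity-feasible assignment to {B, D} ships for at least 168.
Compare {B, C}: its best feasible assignment gives total 445.
Compare {A, D}: its best feasible assignment gives total 493.
Every other set of open sites that can feasibly serve all demand totals ≥ 445 even under its best assignment. Minimum: 398.

398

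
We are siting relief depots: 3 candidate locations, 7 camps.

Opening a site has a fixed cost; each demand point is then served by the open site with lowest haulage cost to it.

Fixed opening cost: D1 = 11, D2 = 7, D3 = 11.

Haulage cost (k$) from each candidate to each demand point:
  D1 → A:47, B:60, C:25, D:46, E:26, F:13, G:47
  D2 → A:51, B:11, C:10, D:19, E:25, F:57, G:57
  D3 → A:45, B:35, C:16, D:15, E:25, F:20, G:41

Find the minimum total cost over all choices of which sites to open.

Open {D2, D3}: assign each demand point to its cheapest open site.
  A→D3 45, B→D2 11, C→D2 10, D→D3 15, E→D2 25, F→D3 20, G→D3 41
  haulage cost 167, fixed 18 → total 185.
Compare {D1, D2, D3}: haulage cost 160 + fixed 29 = 189.
Compare {D1, D2}: haulage cost 172 + fixed 18 = 190.
Compare {D3}: haulage cost 197 + fixed 11 = 208.
All other subsets cost ≥ 189. Minimum total cost: 185.

185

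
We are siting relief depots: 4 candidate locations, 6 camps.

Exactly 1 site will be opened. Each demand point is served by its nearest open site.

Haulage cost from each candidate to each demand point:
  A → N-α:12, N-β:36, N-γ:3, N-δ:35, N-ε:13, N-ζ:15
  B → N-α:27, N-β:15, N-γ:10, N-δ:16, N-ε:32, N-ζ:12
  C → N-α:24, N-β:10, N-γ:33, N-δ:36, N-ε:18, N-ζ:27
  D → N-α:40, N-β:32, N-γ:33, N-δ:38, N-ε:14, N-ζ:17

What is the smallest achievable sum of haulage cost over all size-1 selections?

Open {B}.
  N-α→B 27, N-β→B 15, N-γ→B 10, N-δ→B 16, N-ε→B 32, N-ζ→B 12  ⇒ total 112.
Compare {A}: total 114.
Compare {C}: total 148.
No size-1 selection does better; minimum is 112.

112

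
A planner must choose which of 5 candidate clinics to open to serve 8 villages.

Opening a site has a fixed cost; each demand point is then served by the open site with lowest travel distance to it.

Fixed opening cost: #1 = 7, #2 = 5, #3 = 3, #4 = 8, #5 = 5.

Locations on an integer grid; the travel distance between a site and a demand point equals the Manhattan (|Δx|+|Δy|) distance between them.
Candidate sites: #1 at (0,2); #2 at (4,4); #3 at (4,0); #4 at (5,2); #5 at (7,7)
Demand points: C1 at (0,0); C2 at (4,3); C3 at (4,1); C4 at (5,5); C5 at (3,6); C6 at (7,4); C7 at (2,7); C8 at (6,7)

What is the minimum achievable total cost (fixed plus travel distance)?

32

Open {#2, #3}: assign each demand point to its cheapest open site.
  C1→#3 4, C2→#2 1, C3→#3 1, C4→#2 2, C5→#2 3, C6→#2 3, C7→#2 5, C8→#2 5
  travel distance 24, fixed 8 → total 32.
Compare {#2, #3, #5}: travel distance 20 + fixed 13 = 33.
Compare {#3, #5}: travel distance 26 + fixed 8 = 34.
Compare {#2}: travel distance 30 + fixed 5 = 35.
All other subsets cost ≥ 33. Minimum total cost: 32.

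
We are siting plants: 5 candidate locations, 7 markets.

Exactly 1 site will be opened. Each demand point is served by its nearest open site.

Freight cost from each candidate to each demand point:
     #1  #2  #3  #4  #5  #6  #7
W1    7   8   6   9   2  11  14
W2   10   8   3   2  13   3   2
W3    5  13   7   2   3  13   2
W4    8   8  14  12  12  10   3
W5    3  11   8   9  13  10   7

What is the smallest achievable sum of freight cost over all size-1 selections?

41

Open {W2}.
  #1→W2 10, #2→W2 8, #3→W2 3, #4→W2 2, #5→W2 13, #6→W2 3, #7→W2 2  ⇒ total 41.
Compare {W3}: total 45.
Compare {W1}: total 57.
No size-1 selection does better; minimum is 41.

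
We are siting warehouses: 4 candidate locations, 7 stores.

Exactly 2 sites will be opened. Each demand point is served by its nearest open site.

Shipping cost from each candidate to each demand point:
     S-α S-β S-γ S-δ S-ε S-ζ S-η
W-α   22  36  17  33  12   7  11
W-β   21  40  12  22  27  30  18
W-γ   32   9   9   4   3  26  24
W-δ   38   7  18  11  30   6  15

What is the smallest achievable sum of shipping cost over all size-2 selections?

65

Open {W-α, W-γ}.
  S-α→W-α 22, S-β→W-γ 9, S-γ→W-γ 9, S-δ→W-γ 4, S-ε→W-γ 3, S-ζ→W-α 7, S-η→W-α 11  ⇒ total 65.
Compare {W-γ, W-δ}: total 76.
Compare {W-α, W-δ}: total 86.
No size-2 selection does better; minimum is 65.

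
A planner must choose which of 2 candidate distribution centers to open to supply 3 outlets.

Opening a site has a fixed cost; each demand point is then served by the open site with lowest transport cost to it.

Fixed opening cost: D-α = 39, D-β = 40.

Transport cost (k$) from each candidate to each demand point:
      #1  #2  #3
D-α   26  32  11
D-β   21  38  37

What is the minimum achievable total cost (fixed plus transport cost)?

Open {D-α}: assign each demand point to its cheapest open site.
  #1→D-α 26, #2→D-α 32, #3→D-α 11
  transport cost 69, fixed 39 → total 108.
Compare {D-β}: transport cost 96 + fixed 40 = 136.
Compare {D-α, D-β}: transport cost 64 + fixed 79 = 143.

108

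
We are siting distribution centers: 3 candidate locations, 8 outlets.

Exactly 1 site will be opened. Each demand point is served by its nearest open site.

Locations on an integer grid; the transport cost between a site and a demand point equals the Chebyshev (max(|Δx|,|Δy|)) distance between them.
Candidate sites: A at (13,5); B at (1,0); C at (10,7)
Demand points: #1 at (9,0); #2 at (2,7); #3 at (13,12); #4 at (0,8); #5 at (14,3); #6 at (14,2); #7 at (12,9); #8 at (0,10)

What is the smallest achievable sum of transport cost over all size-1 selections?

Open {C}.
  #1→C 7, #2→C 8, #3→C 5, #4→C 10, #5→C 4, #6→C 5, #7→C 2, #8→C 10  ⇒ total 51.
Compare {A}: total 58.
Compare {B}: total 82.

51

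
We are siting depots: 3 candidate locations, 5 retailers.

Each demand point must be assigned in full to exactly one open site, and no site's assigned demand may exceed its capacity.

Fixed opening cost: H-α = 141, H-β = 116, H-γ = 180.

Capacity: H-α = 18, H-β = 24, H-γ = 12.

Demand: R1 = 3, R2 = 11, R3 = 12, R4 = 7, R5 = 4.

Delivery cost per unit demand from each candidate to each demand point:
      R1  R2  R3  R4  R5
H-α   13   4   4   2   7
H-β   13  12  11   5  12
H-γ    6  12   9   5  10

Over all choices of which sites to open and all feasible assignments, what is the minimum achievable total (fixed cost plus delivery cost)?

Open {H-α, H-β}; cheapest assignment that respects the capacities:
  H-α (cap 18, load 18): R2, R4 — cost 11×4 + 7×2 = 58
  H-β (cap 24, load 19): R1, R3, R5 — cost 3×13 + 12×11 + 4×12 = 219
  Shipping 277, fixed 257 → total 534.
  Any other capacity-feasible assignment to {H-α, H-β} ships for at least 277.
Compare {H-α, H-β, H-γ}: its best feasible assignment gives total 685.
Every other set of open sites that can feasibly serve all demand totals ≥ 685 even under its best assignment. Minimum: 534.

534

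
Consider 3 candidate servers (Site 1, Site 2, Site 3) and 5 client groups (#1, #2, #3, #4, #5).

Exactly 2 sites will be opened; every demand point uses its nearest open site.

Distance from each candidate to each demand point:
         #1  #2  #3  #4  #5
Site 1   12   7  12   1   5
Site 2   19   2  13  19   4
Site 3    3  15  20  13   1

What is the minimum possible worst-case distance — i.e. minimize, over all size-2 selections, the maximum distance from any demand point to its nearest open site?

Open {Site 1, Site 2}.
  Farthest demand point is #1 at distance 12 (to Site 1); all others are ≤ 12.
With {Site 1, Site 3} the worst case is 12.
With {Site 2, Site 3} the worst case is 13.
No size-2 selection achieves below 12.

12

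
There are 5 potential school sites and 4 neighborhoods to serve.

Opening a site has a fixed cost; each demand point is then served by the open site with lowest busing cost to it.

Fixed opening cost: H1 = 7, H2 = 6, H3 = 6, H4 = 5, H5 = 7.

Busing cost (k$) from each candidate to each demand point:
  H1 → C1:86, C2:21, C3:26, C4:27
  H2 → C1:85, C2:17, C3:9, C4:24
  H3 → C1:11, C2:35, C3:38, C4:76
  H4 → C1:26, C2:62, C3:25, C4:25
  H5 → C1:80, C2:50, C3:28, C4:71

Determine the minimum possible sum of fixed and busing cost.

73

Open {H2, H3}: assign each demand point to its cheapest open site.
  C1→H3 11, C2→H2 17, C3→H2 9, C4→H2 24
  busing cost 61, fixed 12 → total 73.
Compare {H2, H3, H4}: busing cost 61 + fixed 17 = 78.
Compare {H1, H2, H3}: busing cost 61 + fixed 19 = 80.
Compare {H2, H3, H5}: busing cost 61 + fixed 19 = 80.
All other subsets cost ≥ 78. Minimum total cost: 73.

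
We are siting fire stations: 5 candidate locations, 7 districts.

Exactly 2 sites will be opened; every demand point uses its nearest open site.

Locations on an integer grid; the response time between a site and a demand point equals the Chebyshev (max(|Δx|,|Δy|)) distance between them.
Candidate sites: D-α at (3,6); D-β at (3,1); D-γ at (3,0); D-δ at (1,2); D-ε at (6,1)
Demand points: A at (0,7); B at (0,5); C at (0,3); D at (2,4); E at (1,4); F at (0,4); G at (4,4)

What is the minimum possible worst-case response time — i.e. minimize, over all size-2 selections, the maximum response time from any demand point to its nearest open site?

Open {D-α, D-β}.
  Farthest demand point is A at response time 3 (to D-α); all others are ≤ 3.
With {D-α, D-γ} the worst case is 3.
With {D-α, D-δ} the worst case is 3.
No size-2 selection achieves below 3.

3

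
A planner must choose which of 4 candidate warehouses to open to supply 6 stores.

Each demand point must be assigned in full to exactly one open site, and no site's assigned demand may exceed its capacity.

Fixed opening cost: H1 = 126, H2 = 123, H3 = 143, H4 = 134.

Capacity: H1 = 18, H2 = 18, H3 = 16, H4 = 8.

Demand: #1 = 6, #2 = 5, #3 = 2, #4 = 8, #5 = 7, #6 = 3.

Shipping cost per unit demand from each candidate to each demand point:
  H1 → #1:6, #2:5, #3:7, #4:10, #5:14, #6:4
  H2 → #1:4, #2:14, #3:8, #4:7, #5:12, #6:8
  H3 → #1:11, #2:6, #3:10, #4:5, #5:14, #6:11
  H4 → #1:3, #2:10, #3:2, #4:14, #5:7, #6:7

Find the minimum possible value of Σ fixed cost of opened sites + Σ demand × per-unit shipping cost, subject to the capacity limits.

476

Open {H1, H2}; cheapest assignment that respects the capacities:
  H1 (cap 18, load 16): #1, #2, #3, #6 — cost 6×6 + 5×5 + 2×7 + 3×4 = 87
  H2 (cap 18, load 15): #4, #5 — cost 8×7 + 7×12 = 140
  Shipping 227, fixed 249 → total 476.
  Any other capacity-feasible assignment to {H1, H2} ships for at least 227.
Compare {H2, H3}: its best feasible assignment gives total 484.
Compare {H1, H3}: its best feasible assignment gives total 494.
Every other set of open sites that can feasibly serve all demand totals ≥ 484 even under its best assignment. Minimum: 476.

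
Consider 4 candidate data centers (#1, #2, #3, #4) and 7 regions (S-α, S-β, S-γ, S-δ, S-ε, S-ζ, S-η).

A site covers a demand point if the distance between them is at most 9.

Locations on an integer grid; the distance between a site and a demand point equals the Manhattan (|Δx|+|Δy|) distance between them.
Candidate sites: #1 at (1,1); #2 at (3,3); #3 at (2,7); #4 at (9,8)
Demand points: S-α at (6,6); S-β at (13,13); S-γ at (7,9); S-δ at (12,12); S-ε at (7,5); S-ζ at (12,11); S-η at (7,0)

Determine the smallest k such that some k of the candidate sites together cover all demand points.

2

Coverage sets (demand points within 9 of each site):
  #1: {S-η}
  #2: {S-α, S-ε, S-η}
  #3: {S-α, S-γ, S-ε}
  #4: {S-α, S-β, S-γ, S-δ, S-ε, S-ζ}
No single site covers all 7 demand points.
But {#1, #4} covers everything, so the minimum is 2.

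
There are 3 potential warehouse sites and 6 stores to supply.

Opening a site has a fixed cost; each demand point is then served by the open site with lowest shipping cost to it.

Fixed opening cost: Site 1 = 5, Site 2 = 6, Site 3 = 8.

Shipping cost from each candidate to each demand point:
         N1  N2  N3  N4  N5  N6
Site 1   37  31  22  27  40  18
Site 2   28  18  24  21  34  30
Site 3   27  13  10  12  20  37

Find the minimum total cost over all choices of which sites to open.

113

Open {Site 1, Site 3}: assign each demand point to its cheapest open site.
  N1→Site 3 27, N2→Site 3 13, N3→Site 3 10, N4→Site 3 12, N5→Site 3 20, N6→Site 1 18
  shipping cost 100, fixed 13 → total 113.
Compare {Site 1, Site 2, Site 3}: shipping cost 100 + fixed 19 = 119.
Compare {Site 2, Site 3}: shipping cost 112 + fixed 14 = 126.
Compare {Site 3}: shipping cost 119 + fixed 8 = 127.
All other subsets cost ≥ 119. Minimum total cost: 113.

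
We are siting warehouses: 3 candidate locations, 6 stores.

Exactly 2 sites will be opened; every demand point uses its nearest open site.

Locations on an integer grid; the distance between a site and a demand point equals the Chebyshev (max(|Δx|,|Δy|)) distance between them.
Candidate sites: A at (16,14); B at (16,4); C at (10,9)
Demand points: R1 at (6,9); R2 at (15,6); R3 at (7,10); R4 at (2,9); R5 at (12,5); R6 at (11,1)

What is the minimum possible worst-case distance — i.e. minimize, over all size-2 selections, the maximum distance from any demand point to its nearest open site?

Open {A, C}.
  Farthest demand point is R4 at distance 8 (to C); all others are ≤ 8.
With {B, C} the worst case is 8.
With {A, B} the worst case is 14.
No size-2 selection achieves below 8.

8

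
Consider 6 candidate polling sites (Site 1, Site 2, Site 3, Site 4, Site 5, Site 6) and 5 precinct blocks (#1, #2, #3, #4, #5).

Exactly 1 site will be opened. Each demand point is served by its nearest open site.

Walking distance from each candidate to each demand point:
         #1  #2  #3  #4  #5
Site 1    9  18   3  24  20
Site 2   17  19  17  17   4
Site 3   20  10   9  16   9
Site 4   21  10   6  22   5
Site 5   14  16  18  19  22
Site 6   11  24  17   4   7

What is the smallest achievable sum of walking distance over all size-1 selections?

Open {Site 6}.
  #1→Site 6 11, #2→Site 6 24, #3→Site 6 17, #4→Site 6 4, #5→Site 6 7  ⇒ total 63.
Compare {Site 3}: total 64.
Compare {Site 4}: total 64.
No size-1 selection does better; minimum is 63.

63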